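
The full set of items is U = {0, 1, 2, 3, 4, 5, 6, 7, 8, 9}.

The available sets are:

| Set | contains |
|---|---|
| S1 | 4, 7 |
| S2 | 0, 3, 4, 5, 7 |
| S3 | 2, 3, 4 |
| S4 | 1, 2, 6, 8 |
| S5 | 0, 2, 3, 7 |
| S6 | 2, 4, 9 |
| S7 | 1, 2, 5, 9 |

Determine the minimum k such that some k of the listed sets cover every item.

S2 and S4 and S7 together: S2 ∪ S4 ∪ S7 = {0, 1, 2, 3, 4, 5, 6, 7, 8, 9} — every item is covered.
Only S4 contains 6, so S4 is forced; the remaining 6 items need at least 2 more sets (each remaining set adds at most 5) — so at least 3 sets are needed, and 3 is optimal.

3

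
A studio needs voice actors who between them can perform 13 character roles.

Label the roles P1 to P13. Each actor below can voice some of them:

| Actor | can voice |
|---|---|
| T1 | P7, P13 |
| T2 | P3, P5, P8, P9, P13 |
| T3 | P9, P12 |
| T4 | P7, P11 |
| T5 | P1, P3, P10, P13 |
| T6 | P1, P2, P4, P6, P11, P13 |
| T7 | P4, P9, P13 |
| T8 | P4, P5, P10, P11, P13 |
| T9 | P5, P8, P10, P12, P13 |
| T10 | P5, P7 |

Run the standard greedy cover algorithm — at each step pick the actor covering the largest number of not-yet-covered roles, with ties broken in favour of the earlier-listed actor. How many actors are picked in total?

Greedy: pick T6 (covers 6 new) → pick T2 (covers 4 new) → pick T9 (covers 2 new) → pick T1 (covers 1 new). Total picks: 4.

4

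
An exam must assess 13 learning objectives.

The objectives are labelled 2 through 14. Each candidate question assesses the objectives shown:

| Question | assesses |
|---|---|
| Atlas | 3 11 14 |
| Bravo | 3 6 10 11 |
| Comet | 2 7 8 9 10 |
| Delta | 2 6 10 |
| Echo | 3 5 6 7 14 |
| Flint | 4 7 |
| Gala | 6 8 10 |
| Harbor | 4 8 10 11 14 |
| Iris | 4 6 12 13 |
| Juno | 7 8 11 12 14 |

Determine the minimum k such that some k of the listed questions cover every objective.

4

Comet and Echo and Harbor and Iris together: Comet ∪ Echo ∪ Harbor ∪ Iris = {2, 3, 4, 5, 6, 7, 8, 9, 10, 11, 12, 13, 14} — every objective is covered.
No 3 of the 10 questions cover everything (all 120 combinations miss at least one objective), so 4 is optimal.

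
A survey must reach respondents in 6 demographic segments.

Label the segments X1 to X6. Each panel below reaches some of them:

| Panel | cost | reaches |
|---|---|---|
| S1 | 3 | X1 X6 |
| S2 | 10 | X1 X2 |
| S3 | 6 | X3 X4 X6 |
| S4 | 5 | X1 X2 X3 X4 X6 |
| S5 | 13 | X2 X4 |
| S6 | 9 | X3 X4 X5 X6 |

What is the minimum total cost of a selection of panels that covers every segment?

S4, S6 together cover every segment (S4 ∪ S6 = {X1, X2, X3, X4, X5, X6}); total cost 5 + 9 = 14.
No covering selection has total cost below 14.

14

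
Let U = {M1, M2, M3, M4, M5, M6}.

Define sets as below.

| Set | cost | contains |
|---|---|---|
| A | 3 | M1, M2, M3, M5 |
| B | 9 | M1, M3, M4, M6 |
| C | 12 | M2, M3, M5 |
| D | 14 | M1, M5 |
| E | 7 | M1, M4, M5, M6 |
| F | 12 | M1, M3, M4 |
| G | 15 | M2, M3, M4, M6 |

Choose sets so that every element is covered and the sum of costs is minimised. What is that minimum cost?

10

A, E together cover every element (A ∪ E = {M1, M2, M3, M4, M5, M6}); total cost 3 + 7 = 10.
No covering selection has total cost below 10.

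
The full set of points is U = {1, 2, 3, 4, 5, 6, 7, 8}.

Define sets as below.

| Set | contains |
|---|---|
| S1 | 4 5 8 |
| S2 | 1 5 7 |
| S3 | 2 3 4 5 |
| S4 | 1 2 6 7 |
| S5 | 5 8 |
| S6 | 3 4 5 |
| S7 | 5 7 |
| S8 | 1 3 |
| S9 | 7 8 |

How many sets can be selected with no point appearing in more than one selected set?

2

S7, S8 are pairwise disjoint (S7={5,7}; S8={1,3}).
Every remaining set overlaps one of these, and no 3 of the listed sets are pairwise disjoint, so 2 is the maximum.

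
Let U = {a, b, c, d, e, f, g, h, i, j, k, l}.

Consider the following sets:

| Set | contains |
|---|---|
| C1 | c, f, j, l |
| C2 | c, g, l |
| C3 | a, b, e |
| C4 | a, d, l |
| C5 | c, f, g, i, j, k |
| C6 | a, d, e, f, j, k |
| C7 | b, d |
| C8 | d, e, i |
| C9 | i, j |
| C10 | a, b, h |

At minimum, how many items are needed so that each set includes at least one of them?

The 4 items {b, f, i, l} hit every set.
No choice of 3 items meets every set, so 4 is the minimum.

4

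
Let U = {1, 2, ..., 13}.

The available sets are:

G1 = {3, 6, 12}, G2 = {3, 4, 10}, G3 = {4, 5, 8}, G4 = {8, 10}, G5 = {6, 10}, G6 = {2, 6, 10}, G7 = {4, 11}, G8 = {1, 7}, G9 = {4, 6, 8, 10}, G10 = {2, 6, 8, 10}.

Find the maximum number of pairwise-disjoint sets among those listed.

G1, G4, G7, G8 are pairwise disjoint (G1={3,6,12}; G4={8,10}; G7={4,11}; G8={1,7}).
Every remaining set overlaps one of these, and no 5 of the listed sets are pairwise disjoint, so 4 is the maximum.

4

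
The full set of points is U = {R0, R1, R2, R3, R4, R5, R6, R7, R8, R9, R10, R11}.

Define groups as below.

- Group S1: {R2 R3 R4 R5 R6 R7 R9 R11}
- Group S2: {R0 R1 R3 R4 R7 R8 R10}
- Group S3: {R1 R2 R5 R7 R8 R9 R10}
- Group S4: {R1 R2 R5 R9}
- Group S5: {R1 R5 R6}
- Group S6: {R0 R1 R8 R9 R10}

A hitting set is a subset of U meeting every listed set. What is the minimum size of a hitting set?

The 2 points {R5, R8} hit every group.
No single point lies in every group, so at least 2 are needed and 2 is optimal.

2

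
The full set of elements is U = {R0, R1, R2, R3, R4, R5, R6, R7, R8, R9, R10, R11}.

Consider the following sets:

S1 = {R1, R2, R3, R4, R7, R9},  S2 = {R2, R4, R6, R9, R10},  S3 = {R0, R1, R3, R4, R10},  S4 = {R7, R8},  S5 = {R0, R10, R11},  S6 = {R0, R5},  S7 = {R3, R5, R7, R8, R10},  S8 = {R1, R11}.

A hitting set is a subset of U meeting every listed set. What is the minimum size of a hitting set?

4

H = {R0, R1, R7, R10} meets every set (each contains at least one member of H), and |H| = 4.
The sets S2, S4, S6, S8 are pairwise disjoint, so any hitting set needs a separate element for each — at least 4. Hence 4 is optimal.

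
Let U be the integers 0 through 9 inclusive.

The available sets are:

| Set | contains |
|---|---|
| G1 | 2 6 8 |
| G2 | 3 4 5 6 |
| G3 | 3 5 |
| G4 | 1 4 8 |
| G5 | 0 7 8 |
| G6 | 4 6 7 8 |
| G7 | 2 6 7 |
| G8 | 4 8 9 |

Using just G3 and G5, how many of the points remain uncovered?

Union of G3, G5 = {0, 3, 5, 7, 8}.
Not covered: 1, 2, 4, 6, 9 — 5 points.

5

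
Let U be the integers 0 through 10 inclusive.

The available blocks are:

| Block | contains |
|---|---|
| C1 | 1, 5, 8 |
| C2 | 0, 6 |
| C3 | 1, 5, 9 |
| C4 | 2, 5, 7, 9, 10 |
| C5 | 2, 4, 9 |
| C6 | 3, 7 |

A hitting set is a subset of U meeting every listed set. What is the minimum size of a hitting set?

4

Take H = {0, 1, 4, 7}. Each listed block contains at least one of these, so H is a hitting set of size 4.
The blocks C1, C2, C5, C6 are pairwise disjoint, so any hitting set needs a separate element for each — at least 4. Hence 4 is optimal.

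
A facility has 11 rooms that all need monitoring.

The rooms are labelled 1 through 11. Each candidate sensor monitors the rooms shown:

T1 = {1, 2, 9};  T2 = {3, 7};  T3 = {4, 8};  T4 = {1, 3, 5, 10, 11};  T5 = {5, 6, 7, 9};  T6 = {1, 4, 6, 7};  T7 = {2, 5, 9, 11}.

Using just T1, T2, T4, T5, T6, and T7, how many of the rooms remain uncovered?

1

Union of T1, T2, T4, T5, T6, T7 = {1, 2, 3, 4, 5, 6, 7, 9, 10, 11}.
Not covered: 8 — 1 room.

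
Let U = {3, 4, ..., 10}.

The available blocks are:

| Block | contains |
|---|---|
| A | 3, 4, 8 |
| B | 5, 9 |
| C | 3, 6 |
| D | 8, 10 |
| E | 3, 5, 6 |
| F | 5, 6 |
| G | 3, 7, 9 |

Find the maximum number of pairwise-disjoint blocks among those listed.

D, F, G are pairwise disjoint (D={8,10}; F={5,6}; G={3,7,9}).
Every remaining block overlaps one of these, and no 4 of the listed blocks are pairwise disjoint, so 3 is the maximum.

3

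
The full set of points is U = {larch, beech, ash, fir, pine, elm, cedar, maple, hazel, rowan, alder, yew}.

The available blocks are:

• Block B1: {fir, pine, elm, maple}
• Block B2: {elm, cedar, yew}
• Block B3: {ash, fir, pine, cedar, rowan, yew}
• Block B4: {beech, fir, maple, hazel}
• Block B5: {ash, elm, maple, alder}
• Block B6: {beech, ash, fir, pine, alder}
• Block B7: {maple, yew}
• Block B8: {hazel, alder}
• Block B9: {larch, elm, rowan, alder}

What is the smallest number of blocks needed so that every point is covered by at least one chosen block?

3

B3, B4, and B9 cover everything between them: the union {larch, beech, ash, fir, pine, elm, cedar, maple, hazel, rowan, alder, yew} is all of U.
Only B9 contains larch, so B9 is forced; the remaining 8 points need at least 2 more blocks (each remaining block adds at most 5) — so at least 3 blocks are needed, and 3 is optimal.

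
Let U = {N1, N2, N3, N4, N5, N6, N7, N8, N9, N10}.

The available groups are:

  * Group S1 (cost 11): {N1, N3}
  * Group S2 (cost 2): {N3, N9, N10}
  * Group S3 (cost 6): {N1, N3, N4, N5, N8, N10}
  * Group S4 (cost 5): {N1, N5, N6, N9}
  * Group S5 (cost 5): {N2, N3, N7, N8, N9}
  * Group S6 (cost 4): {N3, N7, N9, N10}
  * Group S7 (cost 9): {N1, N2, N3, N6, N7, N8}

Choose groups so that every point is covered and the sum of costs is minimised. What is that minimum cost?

16

S3, S4, S5 together cover every point (S3 ∪ S4 ∪ S5 = {N1, N2, N3, N4, N5, N6, N7, N8, N9, N10}); total cost 6 + 5 + 5 = 16.
The greedy pick S2, S3, S5, S4 costs 18; no covering selection beats 16.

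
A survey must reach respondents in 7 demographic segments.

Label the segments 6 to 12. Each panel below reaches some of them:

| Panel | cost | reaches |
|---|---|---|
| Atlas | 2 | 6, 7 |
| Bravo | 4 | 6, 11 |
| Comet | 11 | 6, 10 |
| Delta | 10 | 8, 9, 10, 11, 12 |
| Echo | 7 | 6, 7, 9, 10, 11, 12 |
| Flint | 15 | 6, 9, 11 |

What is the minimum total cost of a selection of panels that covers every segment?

12

Atlas, Delta together cover every segment (Atlas ∪ Delta = {6, 7, 8, 9, 10, 11, 12}); total cost 2 + 10 = 12.
The greedy pick Atlas, Echo, Delta costs 19; no covering selection beats 12.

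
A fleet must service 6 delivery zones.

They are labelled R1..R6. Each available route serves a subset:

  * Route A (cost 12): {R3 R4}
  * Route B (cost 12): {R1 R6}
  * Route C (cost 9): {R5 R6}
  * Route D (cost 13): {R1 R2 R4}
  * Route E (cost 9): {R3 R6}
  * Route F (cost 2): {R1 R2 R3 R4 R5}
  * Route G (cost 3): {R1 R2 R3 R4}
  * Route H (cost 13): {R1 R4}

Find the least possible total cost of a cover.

E, F together cover every zone (E ∪ F = {R1, R2, R3, R4, R5, R6}); total cost 9 + 2 = 11.
No covering selection has total cost below 11.

11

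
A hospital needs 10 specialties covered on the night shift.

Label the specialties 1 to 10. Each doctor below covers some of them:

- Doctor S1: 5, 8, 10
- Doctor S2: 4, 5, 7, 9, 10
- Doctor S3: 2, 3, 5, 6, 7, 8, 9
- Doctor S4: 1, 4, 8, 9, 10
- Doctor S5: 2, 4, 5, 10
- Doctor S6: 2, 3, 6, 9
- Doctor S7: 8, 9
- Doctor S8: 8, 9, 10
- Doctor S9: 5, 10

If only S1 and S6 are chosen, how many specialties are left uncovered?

3

Union of S1, S6 = {2, 3, 5, 6, 8, 9, 10}.
Not covered: 1, 4, 7 — 3 specialties.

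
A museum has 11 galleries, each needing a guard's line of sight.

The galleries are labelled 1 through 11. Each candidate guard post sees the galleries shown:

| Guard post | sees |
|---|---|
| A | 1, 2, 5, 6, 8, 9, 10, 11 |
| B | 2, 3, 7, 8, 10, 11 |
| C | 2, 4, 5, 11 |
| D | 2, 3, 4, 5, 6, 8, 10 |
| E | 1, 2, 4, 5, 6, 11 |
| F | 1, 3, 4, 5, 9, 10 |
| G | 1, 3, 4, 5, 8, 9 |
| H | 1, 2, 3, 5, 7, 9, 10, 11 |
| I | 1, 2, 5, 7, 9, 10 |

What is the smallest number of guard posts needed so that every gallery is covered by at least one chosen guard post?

2

Take {D, H}. Their union is {1, 2, 3, 4, 5, 6, 7, 8, 9, 10, 11}, which is all 11 galleries.
No single guard post has all 11 galleries (the largest, A, has 8), so 2 is optimal.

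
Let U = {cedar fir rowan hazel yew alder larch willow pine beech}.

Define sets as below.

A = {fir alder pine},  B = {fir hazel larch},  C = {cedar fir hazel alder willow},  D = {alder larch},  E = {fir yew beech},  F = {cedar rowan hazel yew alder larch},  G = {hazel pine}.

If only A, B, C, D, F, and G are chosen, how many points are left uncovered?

Union of A, B, C, D, F, G = {cedar, fir, rowan, hazel, yew, alder, larch, willow, pine}.
Not covered: beech — 1 point.

1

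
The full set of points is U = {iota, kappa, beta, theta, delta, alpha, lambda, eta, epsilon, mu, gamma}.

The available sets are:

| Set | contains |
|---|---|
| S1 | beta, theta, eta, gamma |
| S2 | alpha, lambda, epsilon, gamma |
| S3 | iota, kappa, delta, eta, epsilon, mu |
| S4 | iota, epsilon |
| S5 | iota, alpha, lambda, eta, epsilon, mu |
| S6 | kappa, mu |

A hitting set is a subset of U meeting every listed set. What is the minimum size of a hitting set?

Take H = {eta, epsilon, mu}. Each listed set contains at least one of these, so H is a hitting set of size 3.
The sets S1, S4, S6 are pairwise disjoint, so any hitting set needs a separate point for each — at least 3. Hence 3 is optimal.

3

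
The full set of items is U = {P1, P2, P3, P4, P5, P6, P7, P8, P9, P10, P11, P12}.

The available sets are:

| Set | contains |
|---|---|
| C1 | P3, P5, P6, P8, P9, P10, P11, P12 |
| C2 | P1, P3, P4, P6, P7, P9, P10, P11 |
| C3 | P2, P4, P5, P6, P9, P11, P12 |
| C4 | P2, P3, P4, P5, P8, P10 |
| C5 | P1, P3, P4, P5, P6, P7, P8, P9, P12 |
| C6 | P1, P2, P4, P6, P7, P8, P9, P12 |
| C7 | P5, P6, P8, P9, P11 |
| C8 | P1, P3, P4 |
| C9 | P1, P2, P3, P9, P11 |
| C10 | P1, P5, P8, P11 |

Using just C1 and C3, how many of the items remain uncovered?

Union of C1, C3 = {P2, P3, P4, P5, P6, P8, P9, P10, P11, P12}.
Not covered: P1, P7 — 2 items.

2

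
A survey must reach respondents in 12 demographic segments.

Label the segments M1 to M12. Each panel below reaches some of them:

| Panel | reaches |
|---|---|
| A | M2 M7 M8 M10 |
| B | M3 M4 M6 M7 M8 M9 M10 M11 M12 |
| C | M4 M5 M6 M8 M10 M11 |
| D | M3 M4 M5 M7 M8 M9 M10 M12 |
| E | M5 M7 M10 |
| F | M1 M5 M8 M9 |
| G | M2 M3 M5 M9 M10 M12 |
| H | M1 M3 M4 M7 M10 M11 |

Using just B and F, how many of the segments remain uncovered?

Union of B, F = {M1, M3, M4, M5, M6, M7, M8, M9, M10, M11, M12}.
Not covered: M2 — 1 segment.

1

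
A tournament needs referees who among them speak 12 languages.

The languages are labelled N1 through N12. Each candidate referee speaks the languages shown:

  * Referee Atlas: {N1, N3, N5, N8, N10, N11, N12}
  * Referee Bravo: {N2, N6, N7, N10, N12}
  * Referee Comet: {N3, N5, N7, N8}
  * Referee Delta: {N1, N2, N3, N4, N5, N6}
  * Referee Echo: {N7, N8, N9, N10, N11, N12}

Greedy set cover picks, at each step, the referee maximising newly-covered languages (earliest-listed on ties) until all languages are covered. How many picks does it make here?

Greedy: pick Atlas (covers 7 new) → pick Bravo (covers 3 new) → pick Delta (covers 1 new) → pick Echo (covers 1 new). Total picks: 4.
(The true minimum cover uses only 2 referees, so greedy is not optimal here.)

4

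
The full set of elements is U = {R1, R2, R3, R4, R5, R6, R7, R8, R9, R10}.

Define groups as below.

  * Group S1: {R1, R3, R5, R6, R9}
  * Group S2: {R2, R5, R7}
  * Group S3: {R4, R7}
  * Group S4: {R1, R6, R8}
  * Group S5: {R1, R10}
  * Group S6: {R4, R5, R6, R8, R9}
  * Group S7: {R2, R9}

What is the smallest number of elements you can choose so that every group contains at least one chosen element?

Take H = {R1, R2, R4}. Each listed group contains at least one of these, so H is a hitting set of size 3.
The groups S3, S4, S7 are pairwise disjoint, so any hitting set needs a separate element for each — at least 3. Hence 3 is optimal.

3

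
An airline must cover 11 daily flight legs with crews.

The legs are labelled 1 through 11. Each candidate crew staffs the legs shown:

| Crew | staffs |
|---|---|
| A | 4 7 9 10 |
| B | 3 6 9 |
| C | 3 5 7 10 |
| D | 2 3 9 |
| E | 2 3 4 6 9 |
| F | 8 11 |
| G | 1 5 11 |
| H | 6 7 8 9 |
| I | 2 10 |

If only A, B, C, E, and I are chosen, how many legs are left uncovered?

Union of A, B, C, E, I = {2, 3, 4, 5, 6, 7, 9, 10}.
Not covered: 1, 8, 11 — 3 legs.

3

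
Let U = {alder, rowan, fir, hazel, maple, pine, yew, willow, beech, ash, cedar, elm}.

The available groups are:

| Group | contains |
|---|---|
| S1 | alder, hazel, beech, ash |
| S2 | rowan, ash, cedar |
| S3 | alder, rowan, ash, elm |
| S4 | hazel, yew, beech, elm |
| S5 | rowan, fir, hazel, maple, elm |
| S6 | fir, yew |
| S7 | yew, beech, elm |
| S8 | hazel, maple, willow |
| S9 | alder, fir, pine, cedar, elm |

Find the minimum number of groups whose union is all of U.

4

S2, S7, S8, and S9 cover everything between them: the union {alder, rowan, fir, hazel, maple, pine, yew, willow, beech, ash, cedar, elm} is all of U.
Only S9 contains pine, so S9 is forced; the remaining 7 points need at least 3 more groups (each remaining group adds at most 3) — so at least 4 groups are needed, and 4 is optimal.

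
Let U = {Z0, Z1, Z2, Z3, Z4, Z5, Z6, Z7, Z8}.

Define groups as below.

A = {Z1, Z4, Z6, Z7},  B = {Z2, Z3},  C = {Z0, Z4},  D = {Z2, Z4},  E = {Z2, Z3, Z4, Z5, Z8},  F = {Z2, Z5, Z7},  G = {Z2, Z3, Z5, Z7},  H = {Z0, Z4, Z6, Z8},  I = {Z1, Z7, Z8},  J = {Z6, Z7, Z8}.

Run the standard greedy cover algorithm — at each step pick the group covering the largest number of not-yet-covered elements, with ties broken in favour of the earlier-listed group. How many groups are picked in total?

3

Greedy: pick E (covers 5 new) → pick A (covers 3 new) → pick C (covers 1 new). Total picks: 3.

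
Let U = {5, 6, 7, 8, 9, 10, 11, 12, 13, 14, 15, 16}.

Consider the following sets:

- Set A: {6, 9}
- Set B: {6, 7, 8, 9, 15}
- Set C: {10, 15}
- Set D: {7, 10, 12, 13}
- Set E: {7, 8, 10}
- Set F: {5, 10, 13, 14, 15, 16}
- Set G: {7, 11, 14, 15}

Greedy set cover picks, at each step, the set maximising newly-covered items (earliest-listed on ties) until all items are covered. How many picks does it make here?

Greedy: pick F (covers 6 new) → pick B (covers 4 new) → pick D (covers 1 new) → pick G (covers 1 new). Total picks: 4.

4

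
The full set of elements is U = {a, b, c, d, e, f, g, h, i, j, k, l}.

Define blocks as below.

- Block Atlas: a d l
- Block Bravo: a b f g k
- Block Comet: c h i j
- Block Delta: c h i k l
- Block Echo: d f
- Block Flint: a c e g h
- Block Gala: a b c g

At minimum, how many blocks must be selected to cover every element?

4

Atlas, Bravo, Comet, and Flint cover everything between them: the union {a, b, c, d, e, f, g, h, i, j, k, l} is all of U.
Only Flint contains e, so Flint is forced; the remaining 7 elements need at least 3 more blocks (each remaining block adds at most 3) — so at least 4 blocks are needed, and 4 is optimal.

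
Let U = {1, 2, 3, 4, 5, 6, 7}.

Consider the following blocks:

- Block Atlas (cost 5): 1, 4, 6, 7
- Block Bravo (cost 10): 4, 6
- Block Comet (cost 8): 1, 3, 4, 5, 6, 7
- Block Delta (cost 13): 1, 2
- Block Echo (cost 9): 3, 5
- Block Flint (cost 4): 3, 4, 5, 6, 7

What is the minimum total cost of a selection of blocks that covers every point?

17

Delta, Flint together cover every point (Delta ∪ Flint = {1, 2, 3, 4, 5, 6, 7}); total cost 13 + 4 = 17.
The greedy pick Flint, Atlas, Delta costs 22; no covering selection beats 17.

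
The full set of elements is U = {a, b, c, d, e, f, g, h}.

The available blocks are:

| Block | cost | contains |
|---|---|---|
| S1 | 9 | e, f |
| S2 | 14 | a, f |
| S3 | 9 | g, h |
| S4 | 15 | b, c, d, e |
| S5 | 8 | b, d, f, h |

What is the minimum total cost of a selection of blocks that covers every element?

S2, S3, S4 together cover every element (S2 ∪ S3 ∪ S4 = {a, b, c, d, e, f, g, h}); total cost 14 + 9 + 15 = 38.
The greedy pick S5, S4, S3, S2 costs 46; no covering selection beats 38.

38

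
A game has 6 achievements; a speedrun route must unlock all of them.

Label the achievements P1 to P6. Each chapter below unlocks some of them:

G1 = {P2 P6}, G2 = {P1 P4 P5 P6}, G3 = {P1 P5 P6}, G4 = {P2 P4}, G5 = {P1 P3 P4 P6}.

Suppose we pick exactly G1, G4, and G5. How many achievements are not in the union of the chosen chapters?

1

Union of G1, G4, G5 = {P1, P2, P3, P4, P6}.
Not covered: P5 — 1 achievement.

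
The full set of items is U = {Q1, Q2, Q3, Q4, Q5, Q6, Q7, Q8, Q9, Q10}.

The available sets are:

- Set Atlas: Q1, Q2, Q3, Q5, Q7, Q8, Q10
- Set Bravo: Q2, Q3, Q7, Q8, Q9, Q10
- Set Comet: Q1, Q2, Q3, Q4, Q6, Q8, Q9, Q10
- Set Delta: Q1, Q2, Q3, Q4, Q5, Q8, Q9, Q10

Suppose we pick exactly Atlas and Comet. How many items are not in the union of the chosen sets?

0

Union of Atlas, Comet = {Q1, Q2, Q3, Q4, Q5, Q6, Q7, Q8, Q9, Q10} — that's every item, so 0 are uncovered.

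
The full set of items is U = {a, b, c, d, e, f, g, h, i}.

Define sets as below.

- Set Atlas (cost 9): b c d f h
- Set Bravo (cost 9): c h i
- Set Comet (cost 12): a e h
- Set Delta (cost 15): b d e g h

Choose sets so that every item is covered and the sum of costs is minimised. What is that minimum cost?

45

Atlas, Bravo, Comet, Delta together cover every item (Atlas ∪ Bravo ∪ Comet ∪ Delta = {a, b, c, d, e, f, g, h, i}); total cost 9 + 9 + 12 + 15 = 45.
No covering selection has total cost below 45.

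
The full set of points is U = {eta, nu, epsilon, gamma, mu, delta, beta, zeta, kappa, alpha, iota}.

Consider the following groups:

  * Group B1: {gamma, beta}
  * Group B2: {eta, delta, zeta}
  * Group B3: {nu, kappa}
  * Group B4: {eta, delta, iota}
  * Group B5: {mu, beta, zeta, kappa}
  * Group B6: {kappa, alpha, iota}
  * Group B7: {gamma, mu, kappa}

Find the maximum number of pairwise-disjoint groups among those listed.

B1, B3, B4 are pairwise disjoint (B1={gamma,beta}; B3={nu,kappa}; B4={eta,delta,iota}).
Every remaining group overlaps one of these, and no 4 of the listed groups are pairwise disjoint, so 3 is the maximum.

3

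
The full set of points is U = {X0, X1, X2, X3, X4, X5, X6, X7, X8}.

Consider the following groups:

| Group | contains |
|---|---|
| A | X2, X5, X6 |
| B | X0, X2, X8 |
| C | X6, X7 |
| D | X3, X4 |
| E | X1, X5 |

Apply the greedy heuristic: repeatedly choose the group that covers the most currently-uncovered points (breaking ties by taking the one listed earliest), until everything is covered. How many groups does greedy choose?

Greedy: pick A (covers 3 new) → pick B (covers 2 new) → pick D (covers 2 new) → pick C (covers 1 new) → pick E (covers 1 new). Total picks: 5.
(The true minimum cover uses only 4 groups, so greedy is not optimal here.)

5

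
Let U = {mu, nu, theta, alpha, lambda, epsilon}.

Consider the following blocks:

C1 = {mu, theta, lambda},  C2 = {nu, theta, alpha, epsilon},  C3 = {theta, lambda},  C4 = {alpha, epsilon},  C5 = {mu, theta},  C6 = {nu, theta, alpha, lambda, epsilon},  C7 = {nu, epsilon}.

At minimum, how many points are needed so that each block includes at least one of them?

2

H = {theta, epsilon} meets every block (each contains at least one member of H), and |H| = 2.
The blocks C3, C7 are pairwise disjoint, so any hitting set needs a separate point for each — at least 2. Hence 2 is optimal.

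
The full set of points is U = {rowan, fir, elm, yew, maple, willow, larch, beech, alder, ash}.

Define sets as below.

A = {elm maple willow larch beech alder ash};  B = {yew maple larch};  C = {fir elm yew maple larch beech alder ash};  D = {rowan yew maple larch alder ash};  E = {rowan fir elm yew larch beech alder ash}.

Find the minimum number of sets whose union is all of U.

A and E together: A ∪ E = {rowan, fir, elm, yew, maple, willow, larch, beech, alder, ash} — every point is covered.
No single set has all 10 points (the largest, C, has 8), so 2 is optimal.

2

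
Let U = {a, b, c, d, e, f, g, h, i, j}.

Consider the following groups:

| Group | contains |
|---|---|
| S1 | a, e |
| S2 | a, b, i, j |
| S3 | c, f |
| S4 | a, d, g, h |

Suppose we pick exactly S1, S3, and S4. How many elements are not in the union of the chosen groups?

Union of S1, S3, S4 = {a, c, d, e, f, g, h}.
Not covered: b, i, j — 3 elements.

3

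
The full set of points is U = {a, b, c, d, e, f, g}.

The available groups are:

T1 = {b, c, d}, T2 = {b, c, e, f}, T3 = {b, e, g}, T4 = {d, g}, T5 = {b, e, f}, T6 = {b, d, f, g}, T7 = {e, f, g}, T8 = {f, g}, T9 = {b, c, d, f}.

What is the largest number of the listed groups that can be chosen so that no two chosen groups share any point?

2

T1, T8 are pairwise disjoint (T1={b,c,d}; T8={f,g}).
Every remaining group overlaps one of these, and no 3 of the listed groups are pairwise disjoint, so 2 is the maximum.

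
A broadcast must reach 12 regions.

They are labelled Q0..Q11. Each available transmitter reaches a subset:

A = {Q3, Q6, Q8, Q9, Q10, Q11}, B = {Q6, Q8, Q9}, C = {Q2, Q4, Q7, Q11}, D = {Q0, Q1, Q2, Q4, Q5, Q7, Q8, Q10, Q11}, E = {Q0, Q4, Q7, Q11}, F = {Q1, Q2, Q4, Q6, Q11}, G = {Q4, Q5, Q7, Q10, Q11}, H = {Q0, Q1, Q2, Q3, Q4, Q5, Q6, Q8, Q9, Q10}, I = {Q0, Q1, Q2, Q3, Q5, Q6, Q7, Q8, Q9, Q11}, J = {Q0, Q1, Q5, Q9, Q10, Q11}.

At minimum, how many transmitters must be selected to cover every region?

A and D together: A ∪ D = {Q0, Q1, Q2, Q3, Q4, Q5, Q6, Q7, Q8, Q9, Q10, Q11} — every region is covered.
No single transmitter has all 12 regions (the largest, H, has 10), so 2 is optimal.

2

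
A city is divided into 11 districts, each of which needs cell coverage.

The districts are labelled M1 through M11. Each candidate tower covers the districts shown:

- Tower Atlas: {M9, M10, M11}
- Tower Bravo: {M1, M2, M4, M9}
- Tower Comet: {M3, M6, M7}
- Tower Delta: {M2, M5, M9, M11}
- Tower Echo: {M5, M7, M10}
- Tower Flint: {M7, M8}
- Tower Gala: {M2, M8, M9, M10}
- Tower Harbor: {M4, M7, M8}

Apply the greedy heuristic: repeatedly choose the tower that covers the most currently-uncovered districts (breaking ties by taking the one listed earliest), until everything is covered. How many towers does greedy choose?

5

Greedy: pick Bravo (covers 4 new) → pick Comet (covers 3 new) → pick Atlas (covers 2 new) → pick Delta (covers 1 new) → pick Flint (covers 1 new). Total picks: 5.
(The true minimum cover uses only 4 towers, so greedy is not optimal here.)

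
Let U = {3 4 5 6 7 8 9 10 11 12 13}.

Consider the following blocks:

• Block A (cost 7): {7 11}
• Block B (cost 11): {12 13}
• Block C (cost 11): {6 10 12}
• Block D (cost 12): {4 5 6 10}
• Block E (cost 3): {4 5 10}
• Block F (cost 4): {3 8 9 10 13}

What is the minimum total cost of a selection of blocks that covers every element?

A, C, E, F together cover every element (A ∪ C ∪ E ∪ F = {3, 4, 5, 6, 7, 8, 9, 10, 11, 12, 13}); total cost 7 + 11 + 3 + 4 = 25.
No covering selection has total cost below 25.

25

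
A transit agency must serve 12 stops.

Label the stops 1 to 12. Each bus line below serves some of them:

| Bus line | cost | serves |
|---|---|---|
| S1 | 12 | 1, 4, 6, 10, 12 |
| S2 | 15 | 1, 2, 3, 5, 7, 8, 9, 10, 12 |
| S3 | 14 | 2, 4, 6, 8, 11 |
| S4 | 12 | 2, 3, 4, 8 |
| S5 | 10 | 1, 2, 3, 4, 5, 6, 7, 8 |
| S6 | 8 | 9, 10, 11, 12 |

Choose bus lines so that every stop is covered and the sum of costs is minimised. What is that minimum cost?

18

S5, S6 together cover every stop (S5 ∪ S6 = {1, 2, 3, 4, 5, 6, 7, 8, 9, 10, 11, 12}); total cost 10 + 8 = 18.
No covering selection has total cost below 18.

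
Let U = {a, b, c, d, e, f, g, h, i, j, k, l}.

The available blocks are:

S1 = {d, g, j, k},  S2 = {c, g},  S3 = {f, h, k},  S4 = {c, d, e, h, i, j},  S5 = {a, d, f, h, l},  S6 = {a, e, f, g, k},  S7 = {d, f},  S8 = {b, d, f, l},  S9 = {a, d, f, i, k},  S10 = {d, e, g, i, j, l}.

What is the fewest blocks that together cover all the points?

S4, S6, and S8 cover everything between them: the union {a, b, c, d, e, f, g, h, i, j, k, l} is all of U.
Only S8 contains b, so S8 is forced; the remaining 8 points need at least 2 more blocks (each remaining block adds at most 5) — so at least 3 blocks are needed, and 3 is optimal.

3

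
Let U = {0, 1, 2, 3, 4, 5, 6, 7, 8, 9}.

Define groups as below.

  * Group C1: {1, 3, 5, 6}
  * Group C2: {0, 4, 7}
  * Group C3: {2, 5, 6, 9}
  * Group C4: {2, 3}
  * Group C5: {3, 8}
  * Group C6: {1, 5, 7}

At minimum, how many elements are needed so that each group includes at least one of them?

3

H = {3, 5, 7} meets every group (each contains at least one member of H), and |H| = 3.
The groups C2, C3, C5 are pairwise disjoint, so any hitting set needs a separate element for each — at least 3. Hence 3 is optimal.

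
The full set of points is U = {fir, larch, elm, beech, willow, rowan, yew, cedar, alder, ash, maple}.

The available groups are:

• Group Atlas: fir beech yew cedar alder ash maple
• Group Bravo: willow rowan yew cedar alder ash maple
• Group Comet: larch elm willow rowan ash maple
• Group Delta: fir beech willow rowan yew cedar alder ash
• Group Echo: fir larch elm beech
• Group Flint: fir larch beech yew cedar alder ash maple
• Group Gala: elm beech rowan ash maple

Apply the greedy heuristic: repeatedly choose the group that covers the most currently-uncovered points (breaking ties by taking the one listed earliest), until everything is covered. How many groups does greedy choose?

Greedy: pick Delta (covers 8 new) → pick Comet (covers 3 new). Total picks: 2.

2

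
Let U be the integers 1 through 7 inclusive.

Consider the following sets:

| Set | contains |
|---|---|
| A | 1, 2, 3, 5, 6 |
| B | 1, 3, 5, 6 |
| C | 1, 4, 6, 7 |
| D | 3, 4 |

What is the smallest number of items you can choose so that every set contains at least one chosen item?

The 2 items {3, 6} hit every set.
No single item lies in every set, so at least 2 are needed and 2 is optimal.

2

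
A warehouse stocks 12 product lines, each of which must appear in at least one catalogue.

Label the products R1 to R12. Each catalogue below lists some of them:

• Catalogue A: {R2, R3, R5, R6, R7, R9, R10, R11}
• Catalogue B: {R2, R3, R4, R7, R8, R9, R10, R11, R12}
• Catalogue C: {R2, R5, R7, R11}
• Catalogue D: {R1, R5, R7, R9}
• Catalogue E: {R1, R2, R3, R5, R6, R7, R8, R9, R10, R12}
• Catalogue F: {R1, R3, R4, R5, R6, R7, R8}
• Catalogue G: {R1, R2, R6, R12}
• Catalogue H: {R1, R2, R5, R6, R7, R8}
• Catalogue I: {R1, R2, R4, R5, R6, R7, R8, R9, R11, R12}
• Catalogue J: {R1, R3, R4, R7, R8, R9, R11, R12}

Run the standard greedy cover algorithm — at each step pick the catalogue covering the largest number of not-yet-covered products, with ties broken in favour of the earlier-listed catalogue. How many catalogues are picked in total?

2

Greedy: pick E (covers 10 new) → pick B (covers 2 new). Total picks: 2.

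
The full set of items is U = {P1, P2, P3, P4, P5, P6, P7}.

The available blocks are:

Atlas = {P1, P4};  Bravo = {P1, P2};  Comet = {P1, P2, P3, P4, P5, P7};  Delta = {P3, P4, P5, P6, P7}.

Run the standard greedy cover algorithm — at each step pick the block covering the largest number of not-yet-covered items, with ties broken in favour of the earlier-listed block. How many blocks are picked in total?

Greedy: pick Comet (covers 6 new) → pick Delta (covers 1 new). Total picks: 2.

2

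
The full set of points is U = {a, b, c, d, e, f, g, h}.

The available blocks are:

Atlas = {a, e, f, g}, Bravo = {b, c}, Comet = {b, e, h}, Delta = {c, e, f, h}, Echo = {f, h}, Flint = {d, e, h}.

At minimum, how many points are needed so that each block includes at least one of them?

The 3 points {c, e, h} hit every block.
No choice of 2 points meets every block, so 3 is the minimum.

3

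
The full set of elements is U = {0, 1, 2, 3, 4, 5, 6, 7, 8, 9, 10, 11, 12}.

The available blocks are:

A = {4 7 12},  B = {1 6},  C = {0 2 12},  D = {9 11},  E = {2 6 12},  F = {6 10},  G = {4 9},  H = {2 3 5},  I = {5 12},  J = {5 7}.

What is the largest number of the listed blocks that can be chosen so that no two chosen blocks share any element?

4

C, D, F, J are pairwise disjoint (C={0,2,12}; D={9,11}; F={6,10}; J={5,7}).
Every remaining block overlaps one of these, and no 5 of the listed blocks are pairwise disjoint, so 4 is the maximum.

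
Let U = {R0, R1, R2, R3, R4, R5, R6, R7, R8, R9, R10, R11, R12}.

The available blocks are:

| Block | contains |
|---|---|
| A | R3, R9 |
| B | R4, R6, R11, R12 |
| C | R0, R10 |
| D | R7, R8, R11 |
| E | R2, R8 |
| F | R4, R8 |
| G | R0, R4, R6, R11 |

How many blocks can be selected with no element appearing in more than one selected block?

A, B, C, E are pairwise disjoint (A={R3,R9}; B={R4,R6,R11,R12}; C={R0,R10}; E={R2,R8}).
Every remaining block overlaps one of these, and no 5 of the listed blocks are pairwise disjoint, so 4 is the maximum.

4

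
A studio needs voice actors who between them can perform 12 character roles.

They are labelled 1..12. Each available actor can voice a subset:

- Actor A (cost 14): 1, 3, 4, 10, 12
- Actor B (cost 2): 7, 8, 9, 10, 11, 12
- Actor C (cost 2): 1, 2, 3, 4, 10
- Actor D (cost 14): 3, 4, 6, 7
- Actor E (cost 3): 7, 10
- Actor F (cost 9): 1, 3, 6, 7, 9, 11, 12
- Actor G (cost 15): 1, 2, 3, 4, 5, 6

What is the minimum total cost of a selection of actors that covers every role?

17

B, G together cover every role (B ∪ G = {1, 2, 3, 4, 5, 6, 7, 8, 9, 10, 11, 12}); total cost 2 + 15 = 17.
The greedy pick B, C, G costs 19; no covering selection beats 17.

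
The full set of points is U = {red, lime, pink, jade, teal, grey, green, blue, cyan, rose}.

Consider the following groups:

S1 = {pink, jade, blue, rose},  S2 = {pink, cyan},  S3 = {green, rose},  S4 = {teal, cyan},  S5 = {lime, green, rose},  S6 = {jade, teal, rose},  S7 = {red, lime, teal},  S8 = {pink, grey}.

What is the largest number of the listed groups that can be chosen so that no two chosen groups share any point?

S2, S3, S7 are pairwise disjoint (S2={pink,cyan}; S3={green,rose}; S7={red,lime,teal}).
Every remaining group overlaps one of these, and no 4 of the listed groups are pairwise disjoint, so 3 is the maximum.

3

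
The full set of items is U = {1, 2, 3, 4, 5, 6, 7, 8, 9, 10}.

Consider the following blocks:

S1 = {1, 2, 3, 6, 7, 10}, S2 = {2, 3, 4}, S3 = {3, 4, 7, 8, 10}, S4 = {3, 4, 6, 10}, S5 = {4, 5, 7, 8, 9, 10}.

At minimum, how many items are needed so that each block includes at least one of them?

Take H = {3, 7}. Each listed block contains at least one of these, so H is a hitting set of size 2.
No single item lies in every block, so at least 2 are needed and 2 is optimal.

2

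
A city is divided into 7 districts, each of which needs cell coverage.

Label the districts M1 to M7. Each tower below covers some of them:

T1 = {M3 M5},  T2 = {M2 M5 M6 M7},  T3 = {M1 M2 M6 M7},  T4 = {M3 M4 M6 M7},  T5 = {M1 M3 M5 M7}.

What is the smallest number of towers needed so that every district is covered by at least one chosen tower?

3

T3 and T4 and T5 together: T3 ∪ T4 ∪ T5 = {M1, M2, M3, M4, M5, M6, M7} — every district is covered.
Only T4 contains M4, so T4 is forced; the remaining 3 districts need at least 2 more towers (each remaining tower adds at most 2) — so at least 3 towers are needed, and 3 is optimal.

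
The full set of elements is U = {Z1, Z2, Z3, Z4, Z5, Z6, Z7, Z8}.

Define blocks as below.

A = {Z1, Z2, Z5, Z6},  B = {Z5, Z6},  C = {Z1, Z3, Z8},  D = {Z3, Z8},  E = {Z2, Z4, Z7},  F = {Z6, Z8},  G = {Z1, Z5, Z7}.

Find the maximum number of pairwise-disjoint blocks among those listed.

B, C, E are pairwise disjoint (B={Z5,Z6}; C={Z1,Z3,Z8}; E={Z2,Z4,Z7}).
Every remaining block overlaps one of these, and no 4 of the listed blocks are pairwise disjoint, so 3 is the maximum.

3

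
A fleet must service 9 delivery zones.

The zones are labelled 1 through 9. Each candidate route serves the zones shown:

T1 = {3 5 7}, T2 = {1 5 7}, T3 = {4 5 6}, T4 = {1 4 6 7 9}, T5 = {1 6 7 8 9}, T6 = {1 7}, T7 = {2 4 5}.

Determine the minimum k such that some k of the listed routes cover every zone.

Take {T1, T5, T7}. Their union is {1, 2, 3, 4, 5, 6, 7, 8, 9}, which is all 9 zones.
Only T7 contains 2, so T7 is forced; the remaining 6 zones need at least 2 more routes (each remaining route adds at most 5) — so at least 3 routes are needed, and 3 is optimal.

3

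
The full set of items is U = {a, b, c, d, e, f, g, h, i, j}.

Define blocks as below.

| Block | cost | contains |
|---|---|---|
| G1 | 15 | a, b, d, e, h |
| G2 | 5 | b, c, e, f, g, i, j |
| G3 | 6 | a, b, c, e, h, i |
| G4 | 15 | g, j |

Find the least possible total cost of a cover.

G1, G2 together cover every item (G1 ∪ G2 = {a, b, c, d, e, f, g, h, i, j}); total cost 15 + 5 = 20.
The greedy pick G2, G3, G1 costs 26; no covering selection beats 20.

20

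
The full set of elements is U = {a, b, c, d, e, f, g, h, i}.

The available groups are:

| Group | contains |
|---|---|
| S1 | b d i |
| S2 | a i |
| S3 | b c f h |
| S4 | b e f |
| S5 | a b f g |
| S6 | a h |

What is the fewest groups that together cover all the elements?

4

S1 and S3 and S4 and S5 together: S1 ∪ S3 ∪ S4 ∪ S5 = {a, b, c, d, e, f, g, h, i} — every element is covered.
Only S3 contains c, so S3 is forced; the remaining 5 elements need at least 3 more groups (each remaining group adds at most 2) — so at least 4 groups are needed, and 4 is optimal.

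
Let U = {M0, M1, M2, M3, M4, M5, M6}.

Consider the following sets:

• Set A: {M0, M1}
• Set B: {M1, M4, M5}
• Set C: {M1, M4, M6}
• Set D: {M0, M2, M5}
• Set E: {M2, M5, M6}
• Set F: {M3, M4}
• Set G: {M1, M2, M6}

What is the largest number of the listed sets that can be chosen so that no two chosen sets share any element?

A, E, F are pairwise disjoint (A={M0,M1}; E={M2,M5,M6}; F={M3,M4}).
Every remaining set overlaps one of these, and no 4 of the listed sets are pairwise disjoint, so 3 is the maximum.

3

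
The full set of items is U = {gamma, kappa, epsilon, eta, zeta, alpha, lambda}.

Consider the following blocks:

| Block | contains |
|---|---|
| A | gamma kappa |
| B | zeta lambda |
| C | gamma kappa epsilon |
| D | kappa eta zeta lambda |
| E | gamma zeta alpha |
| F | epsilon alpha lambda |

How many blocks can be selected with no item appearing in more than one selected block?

A, F are pairwise disjoint (A={gamma,kappa}; F={epsilon,alpha,lambda}).
Every remaining block overlaps one of these, and no 3 of the listed blocks are pairwise disjoint, so 2 is the maximum.

2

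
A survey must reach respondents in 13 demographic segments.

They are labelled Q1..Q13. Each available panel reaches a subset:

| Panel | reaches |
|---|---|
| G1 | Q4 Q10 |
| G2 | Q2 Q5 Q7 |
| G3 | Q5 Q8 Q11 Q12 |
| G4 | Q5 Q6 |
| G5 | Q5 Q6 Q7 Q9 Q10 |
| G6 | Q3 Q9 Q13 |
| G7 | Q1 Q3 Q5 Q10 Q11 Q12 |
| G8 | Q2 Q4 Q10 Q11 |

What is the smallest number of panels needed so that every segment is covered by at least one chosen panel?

5

Take {G3, G5, G6, G7, G8}. Their union is {Q1, Q2, Q3, Q4, Q5, Q6, Q7, Q8, Q9, Q10, Q11, Q12, Q13}, which is all 13 segments.
No 4 of the 8 panels cover everything (all 70 combinations miss at least one segment), so 5 is optimal.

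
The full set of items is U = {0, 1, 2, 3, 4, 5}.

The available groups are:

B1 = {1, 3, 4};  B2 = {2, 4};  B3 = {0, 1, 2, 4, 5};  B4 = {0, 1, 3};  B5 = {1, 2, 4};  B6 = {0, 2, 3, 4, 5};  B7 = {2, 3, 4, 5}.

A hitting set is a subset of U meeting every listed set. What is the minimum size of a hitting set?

2

H = {3, 4} meets every group (each contains at least one member of H), and |H| = 2.
The groups B2, B4 are pairwise disjoint, so any hitting set needs a separate item for each — at least 2. Hence 2 is optimal.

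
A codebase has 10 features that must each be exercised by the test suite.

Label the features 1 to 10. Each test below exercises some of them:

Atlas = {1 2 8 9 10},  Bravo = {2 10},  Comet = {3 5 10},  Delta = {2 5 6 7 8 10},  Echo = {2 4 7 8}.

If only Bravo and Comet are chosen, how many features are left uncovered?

Union of Bravo, Comet = {2, 3, 5, 10}.
Not covered: 1, 4, 6, 7, 8, 9 — 6 features.

6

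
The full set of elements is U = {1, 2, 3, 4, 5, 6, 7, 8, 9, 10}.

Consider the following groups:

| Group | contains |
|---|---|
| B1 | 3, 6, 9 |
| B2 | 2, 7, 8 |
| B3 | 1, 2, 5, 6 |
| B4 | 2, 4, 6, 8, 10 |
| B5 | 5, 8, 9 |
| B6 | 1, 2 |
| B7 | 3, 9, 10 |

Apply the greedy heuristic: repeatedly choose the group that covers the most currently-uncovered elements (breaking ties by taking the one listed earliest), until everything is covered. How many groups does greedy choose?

4

Greedy: pick B4 (covers 5 new) → pick B1 (covers 2 new) → pick B3 (covers 2 new) → pick B2 (covers 1 new). Total picks: 4.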